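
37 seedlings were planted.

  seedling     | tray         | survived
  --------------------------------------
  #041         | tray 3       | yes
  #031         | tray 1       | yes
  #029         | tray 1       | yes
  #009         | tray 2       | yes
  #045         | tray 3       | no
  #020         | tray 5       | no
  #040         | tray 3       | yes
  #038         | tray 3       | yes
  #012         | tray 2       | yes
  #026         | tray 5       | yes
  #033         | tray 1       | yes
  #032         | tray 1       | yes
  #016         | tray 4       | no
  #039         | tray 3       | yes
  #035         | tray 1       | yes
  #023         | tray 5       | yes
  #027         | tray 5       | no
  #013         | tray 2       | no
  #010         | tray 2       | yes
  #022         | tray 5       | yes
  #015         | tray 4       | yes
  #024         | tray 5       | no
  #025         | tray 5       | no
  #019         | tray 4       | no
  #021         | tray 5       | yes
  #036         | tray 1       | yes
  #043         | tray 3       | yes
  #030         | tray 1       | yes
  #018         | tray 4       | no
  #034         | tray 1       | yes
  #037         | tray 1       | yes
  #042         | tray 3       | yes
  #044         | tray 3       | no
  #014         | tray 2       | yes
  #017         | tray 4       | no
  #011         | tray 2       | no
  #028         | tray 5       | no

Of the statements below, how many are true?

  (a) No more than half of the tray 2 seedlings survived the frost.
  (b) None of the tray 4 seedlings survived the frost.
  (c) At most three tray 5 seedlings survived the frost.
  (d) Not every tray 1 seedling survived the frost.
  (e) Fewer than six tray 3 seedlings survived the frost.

(a) tray 2: |A| = 6, |A ∩ B| = 4; needs |A ∩ B| ≤ |A ∖ B| — false.
(b) tray 4: |A| = 5, |A ∩ B| = 1; needs A ∩ B = ∅ (|A ∩ B| = 0) — false.
(c) tray 5: |A| = 9, |A ∩ B| = 4; needs |A ∩ B| ≤ 3 — false.
(d) tray 1: |A| = 9, |A ∩ B| = 9; needs A ⊄ B (|A ∖ B| ≥ 1) — false.
(e) tray 3: |A| = 8, |A ∩ B| = 6; needs |A ∩ B| < 6 — false.

0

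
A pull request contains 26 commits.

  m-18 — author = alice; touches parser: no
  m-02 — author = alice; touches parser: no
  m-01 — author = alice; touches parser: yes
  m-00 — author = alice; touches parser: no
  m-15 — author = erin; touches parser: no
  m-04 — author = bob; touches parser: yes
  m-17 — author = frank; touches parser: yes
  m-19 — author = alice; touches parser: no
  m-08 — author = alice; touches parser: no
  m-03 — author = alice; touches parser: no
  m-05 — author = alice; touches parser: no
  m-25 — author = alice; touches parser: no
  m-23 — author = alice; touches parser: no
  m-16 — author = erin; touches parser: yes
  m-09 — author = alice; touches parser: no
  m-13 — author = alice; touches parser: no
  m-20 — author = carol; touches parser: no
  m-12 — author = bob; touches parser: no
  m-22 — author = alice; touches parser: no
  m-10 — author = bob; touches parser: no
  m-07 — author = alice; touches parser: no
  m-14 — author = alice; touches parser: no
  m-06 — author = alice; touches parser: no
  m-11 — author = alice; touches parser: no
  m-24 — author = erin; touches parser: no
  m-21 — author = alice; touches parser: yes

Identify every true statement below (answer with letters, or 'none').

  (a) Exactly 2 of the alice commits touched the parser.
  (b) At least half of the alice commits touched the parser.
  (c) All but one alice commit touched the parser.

|A| = 18, |A ∩ B| = 2, |A ∖ B| = 16.
(a) |A ∩ B| = 2: holds.
(b) |A ∩ B| ≥ |A ∖ B|: fails.
(c) |A ∖ B| = 1: fails.

(a)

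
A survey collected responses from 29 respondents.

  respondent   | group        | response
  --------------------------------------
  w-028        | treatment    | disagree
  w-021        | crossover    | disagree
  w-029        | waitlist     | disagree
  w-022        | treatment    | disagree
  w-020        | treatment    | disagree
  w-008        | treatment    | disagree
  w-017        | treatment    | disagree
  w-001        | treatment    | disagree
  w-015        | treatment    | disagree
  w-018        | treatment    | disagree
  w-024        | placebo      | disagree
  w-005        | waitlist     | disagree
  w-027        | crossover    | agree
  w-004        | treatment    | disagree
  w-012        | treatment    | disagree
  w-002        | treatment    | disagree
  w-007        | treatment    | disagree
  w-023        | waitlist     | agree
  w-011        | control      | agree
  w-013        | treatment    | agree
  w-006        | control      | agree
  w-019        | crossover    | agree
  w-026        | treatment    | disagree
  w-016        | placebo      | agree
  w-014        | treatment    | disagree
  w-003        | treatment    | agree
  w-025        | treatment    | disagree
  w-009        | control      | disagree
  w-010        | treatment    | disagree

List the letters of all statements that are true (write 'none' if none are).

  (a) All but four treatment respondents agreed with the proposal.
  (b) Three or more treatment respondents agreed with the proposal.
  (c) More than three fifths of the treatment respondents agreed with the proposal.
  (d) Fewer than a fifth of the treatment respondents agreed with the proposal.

|A| = 18, |A ∩ B| = 2, |A ∖ B| = 16.
(a) |A ∖ B| = 4: fails.
(b) |A ∩ B| ≥ 3: fails.
(c) |A ∩ B| / |A| > 3/5: fails.
(d) |A ∩ B| / |A| < 1/5: holds.

(d)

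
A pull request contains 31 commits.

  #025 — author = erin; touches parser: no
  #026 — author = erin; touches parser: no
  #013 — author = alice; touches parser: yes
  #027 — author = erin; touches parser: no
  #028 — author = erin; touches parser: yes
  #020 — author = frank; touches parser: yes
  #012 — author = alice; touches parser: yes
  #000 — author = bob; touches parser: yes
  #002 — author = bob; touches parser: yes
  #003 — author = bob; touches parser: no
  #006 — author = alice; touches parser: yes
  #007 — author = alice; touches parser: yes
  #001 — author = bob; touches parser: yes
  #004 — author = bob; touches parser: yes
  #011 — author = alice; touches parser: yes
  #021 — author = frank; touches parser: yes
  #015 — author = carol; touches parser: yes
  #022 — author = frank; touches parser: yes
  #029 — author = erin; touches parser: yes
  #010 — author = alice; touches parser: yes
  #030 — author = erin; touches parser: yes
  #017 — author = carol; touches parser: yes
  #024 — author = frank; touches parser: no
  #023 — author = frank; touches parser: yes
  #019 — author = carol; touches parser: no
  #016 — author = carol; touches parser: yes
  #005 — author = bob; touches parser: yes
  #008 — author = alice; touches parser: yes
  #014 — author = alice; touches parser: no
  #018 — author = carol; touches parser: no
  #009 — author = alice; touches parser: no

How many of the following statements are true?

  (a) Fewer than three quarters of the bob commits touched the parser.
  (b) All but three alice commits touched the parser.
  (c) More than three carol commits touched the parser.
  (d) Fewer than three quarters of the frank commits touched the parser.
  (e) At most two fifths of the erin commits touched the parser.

(a) bob: |A| = 6, |A ∩ B| = 5; needs |A ∩ B| / |A| < 3/4 — false.
(b) alice: |A| = 9, |A ∩ B| = 7; needs |A ∖ B| = 3 — false.
(c) carol: |A| = 5, |A ∩ B| = 3; needs |A ∩ B| > 3 — false.
(d) frank: |A| = 5, |A ∩ B| = 4; needs |A ∩ B| / |A| < 3/4 — false.
(e) erin: |A| = 6, |A ∩ B| = 3; needs |A ∩ B| / |A| ≤ 2/5 — false.

0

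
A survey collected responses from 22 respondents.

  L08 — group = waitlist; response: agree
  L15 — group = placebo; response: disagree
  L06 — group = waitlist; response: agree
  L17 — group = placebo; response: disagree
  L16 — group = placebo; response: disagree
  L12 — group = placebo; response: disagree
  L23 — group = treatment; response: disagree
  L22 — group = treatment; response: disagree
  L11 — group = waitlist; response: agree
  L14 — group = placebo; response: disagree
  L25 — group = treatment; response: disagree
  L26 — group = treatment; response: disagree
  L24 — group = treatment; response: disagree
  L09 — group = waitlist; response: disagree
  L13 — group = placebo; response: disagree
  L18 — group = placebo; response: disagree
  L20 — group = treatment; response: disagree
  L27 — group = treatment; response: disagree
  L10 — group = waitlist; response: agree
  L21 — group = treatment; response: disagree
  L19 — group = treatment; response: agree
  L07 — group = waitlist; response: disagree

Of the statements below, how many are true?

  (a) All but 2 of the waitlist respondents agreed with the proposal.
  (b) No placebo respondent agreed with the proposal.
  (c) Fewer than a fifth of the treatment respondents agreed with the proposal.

(a) waitlist: |A| = 6, |A ∩ B| = 4; needs |A ∖ B| = 2 — true.
(b) placebo: |A| = 7, |A ∩ B| = 0; needs A ∩ B = ∅ (|A ∩ B| = 0) — true.
(c) treatment: |A| = 9, |A ∩ B| = 1; needs |A ∩ B| / |A| < 1/5 — true.

3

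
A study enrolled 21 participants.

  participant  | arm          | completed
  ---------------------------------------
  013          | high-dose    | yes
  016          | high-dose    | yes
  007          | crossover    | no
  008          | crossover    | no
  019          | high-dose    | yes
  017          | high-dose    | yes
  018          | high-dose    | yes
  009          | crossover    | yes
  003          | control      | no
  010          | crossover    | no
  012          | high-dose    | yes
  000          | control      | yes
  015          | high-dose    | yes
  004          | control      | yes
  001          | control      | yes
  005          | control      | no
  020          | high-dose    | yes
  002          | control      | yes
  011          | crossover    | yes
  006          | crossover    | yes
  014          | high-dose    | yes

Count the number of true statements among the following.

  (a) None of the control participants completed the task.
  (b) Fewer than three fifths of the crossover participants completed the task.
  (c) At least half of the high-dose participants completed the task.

2

(a) control: |A| = 6, |A ∩ B| = 4; needs A ∩ B = ∅ (|A ∩ B| = 0) — false.
(b) crossover: |A| = 6, |A ∩ B| = 3; needs |A ∩ B| / |A| < 3/5 — true.
(c) high-dose: |A| = 9, |A ∩ B| = 9; needs |A ∩ B| ≥ |A ∖ B| — true.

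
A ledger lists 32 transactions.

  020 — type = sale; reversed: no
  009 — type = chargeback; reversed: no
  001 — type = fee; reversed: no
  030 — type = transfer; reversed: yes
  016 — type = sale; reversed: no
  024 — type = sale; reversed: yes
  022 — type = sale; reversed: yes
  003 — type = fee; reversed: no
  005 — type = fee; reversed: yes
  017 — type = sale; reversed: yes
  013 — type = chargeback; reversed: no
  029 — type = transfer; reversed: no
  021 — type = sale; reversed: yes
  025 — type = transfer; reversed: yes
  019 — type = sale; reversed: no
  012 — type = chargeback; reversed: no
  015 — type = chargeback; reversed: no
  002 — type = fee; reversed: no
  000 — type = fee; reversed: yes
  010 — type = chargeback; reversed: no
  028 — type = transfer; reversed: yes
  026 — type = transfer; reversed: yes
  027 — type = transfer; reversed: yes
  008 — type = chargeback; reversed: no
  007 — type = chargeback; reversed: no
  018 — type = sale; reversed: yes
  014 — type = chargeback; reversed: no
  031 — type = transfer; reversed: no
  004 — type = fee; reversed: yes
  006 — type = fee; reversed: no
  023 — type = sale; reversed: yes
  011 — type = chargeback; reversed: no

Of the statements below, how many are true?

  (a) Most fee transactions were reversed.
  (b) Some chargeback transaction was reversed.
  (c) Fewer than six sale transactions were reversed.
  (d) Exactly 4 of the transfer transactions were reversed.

(a) fee: |A| = 7, |A ∩ B| = 3; needs |A ∩ B| > |A ∖ B| — false.
(b) chargeback: |A| = 9, |A ∩ B| = 0; needs A ∩ B ≠ ∅ (|A ∩ B| ≥ 1) — false.
(c) sale: |A| = 9, |A ∩ B| = 6; needs |A ∩ B| < 6 — false.
(d) transfer: |A| = 7, |A ∩ B| = 5; needs |A ∩ B| = 4 — false.

0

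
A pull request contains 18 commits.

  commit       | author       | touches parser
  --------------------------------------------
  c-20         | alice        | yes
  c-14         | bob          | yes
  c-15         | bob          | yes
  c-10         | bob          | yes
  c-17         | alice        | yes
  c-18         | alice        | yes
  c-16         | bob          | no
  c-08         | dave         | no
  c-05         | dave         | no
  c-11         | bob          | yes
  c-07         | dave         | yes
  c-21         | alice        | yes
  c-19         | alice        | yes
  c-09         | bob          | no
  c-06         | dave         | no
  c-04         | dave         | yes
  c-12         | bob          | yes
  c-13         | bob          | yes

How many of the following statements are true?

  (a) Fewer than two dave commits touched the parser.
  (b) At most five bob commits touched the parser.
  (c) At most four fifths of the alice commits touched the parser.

0

(a) dave: |A| = 5, |A ∩ B| = 2; needs |A ∩ B| < 2 — false.
(b) bob: |A| = 8, |A ∩ B| = 6; needs |A ∩ B| ≤ 5 — false.
(c) alice: |A| = 5, |A ∩ B| = 5; needs |A ∩ B| / |A| ≤ 4/5 — false.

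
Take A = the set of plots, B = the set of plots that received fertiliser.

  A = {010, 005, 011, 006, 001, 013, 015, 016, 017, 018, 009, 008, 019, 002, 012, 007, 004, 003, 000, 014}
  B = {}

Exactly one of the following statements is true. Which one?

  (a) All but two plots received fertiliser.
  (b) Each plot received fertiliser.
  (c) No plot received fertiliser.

(c)

|A| = 20, |A ∩ B| = 0, |A ∖ B| = 20.
(a) requires |A ∖ B| = 2: false.
(b) requires A ⊆ B, i.e. every element of A is in B (|A ∖ B| = 0): false.
(c) requires A ∩ B = ∅ (|A ∩ B| = 0): true.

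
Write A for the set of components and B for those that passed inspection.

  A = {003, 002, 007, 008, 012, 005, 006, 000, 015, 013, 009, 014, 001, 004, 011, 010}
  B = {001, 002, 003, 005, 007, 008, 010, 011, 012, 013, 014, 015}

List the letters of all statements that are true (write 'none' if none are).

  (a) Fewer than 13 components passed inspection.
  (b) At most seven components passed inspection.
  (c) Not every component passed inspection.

|A| = 16, |A ∩ B| = 12, |A ∖ B| = 4.
(a) |A ∩ B| < 13: holds.
(b) |A ∩ B| ≤ 7: fails.
(c) A ⊄ B (|A ∖ B| ≥ 1): holds.

(a), (c)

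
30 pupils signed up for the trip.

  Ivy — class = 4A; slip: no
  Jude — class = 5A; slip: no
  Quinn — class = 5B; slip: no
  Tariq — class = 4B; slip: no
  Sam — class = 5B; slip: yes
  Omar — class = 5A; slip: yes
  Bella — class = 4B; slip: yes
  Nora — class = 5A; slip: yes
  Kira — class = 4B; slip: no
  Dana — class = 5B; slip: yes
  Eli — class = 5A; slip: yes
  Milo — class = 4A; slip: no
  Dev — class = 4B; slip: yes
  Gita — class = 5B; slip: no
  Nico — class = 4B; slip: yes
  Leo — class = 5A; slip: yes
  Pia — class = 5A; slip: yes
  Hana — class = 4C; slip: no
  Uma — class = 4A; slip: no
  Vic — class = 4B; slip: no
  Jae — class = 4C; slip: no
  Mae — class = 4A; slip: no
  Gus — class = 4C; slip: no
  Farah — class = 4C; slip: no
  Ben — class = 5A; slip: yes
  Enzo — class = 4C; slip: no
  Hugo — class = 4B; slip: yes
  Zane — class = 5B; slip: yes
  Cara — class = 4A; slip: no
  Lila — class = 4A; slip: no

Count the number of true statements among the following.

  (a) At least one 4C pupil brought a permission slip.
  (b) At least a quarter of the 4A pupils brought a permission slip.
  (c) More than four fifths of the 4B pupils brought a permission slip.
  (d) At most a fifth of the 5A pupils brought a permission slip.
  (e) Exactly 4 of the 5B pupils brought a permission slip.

(a) 4C: |A| = 5, |A ∩ B| = 0; needs A ∩ B ≠ ∅ (|A ∩ B| ≥ 1) — false.
(b) 4A: |A| = 6, |A ∩ B| = 0; needs |A ∩ B| / |A| ≥ 1/4 — false.
(c) 4B: |A| = 7, |A ∩ B| = 4; needs |A ∩ B| / |A| > 4/5 — false.
(d) 5A: |A| = 7, |A ∩ B| = 6; needs |A ∩ B| / |A| ≤ 1/5 — false.
(e) 5B: |A| = 5, |A ∩ B| = 3; needs |A ∩ B| = 4 — false.

0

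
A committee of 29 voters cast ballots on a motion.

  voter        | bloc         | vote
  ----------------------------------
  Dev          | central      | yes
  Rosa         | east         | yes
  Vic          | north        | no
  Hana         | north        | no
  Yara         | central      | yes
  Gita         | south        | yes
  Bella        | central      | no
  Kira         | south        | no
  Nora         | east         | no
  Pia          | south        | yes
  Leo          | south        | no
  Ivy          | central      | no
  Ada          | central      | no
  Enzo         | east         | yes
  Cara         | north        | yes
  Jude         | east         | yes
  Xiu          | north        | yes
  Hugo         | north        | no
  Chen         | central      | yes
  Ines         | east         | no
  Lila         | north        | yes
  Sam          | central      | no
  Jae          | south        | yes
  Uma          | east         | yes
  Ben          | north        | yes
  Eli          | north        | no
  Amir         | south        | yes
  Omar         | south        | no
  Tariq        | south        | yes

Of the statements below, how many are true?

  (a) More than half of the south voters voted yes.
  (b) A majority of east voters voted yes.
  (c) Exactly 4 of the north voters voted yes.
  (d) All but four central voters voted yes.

4

(a) south: |A| = 8, |A ∩ B| = 5; needs |A ∩ B| > |A ∖ B| — true.
(b) east: |A| = 6, |A ∩ B| = 4; needs |A ∩ B| > |A ∖ B| — true.
(c) north: |A| = 8, |A ∩ B| = 4; needs |A ∩ B| = 4 — true.
(d) central: |A| = 7, |A ∩ B| = 3; needs |A ∖ B| = 4 — true.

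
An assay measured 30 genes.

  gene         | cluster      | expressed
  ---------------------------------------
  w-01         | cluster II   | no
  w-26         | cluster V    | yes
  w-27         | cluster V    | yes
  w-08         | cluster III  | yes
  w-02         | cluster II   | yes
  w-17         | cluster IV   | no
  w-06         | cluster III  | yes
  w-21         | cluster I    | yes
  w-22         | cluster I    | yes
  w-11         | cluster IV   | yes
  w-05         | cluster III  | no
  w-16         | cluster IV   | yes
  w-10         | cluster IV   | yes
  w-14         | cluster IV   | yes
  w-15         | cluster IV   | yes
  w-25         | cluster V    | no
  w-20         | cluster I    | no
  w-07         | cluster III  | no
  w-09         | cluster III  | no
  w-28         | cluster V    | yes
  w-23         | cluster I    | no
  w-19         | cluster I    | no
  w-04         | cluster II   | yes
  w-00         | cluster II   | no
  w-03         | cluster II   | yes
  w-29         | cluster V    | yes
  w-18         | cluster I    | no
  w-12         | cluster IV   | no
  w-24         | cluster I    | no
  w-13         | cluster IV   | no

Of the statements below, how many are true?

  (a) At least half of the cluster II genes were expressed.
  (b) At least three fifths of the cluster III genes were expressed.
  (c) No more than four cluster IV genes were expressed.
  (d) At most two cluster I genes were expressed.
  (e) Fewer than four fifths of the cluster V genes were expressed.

(a) cluster II: |A| = 5, |A ∩ B| = 3; needs |A ∩ B| ≥ |A ∖ B| — true.
(b) cluster III: |A| = 5, |A ∩ B| = 2; needs |A ∩ B| / |A| ≥ 3/5 — false.
(c) cluster IV: |A| = 8, |A ∩ B| = 5; needs |A ∩ B| ≤ 4 — false.
(d) cluster I: |A| = 7, |A ∩ B| = 2; needs |A ∩ B| ≤ 2 — true.
(e) cluster V: |A| = 5, |A ∩ B| = 4; needs |A ∩ B| / |A| < 4/5 — false.

2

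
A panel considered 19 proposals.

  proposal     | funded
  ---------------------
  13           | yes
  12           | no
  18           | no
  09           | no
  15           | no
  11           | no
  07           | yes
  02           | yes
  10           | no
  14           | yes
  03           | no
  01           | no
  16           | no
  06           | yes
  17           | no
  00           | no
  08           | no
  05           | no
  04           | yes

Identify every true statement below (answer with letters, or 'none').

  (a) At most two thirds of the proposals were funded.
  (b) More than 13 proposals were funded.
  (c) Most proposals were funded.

(a)

|A| = 19, |A ∩ B| = 6, |A ∖ B| = 13.
(a) |A ∩ B| / |A| ≤ 2/3: holds.
(b) |A ∩ B| > 13: fails.
(c) |A ∩ B| > |A ∖ B|: fails.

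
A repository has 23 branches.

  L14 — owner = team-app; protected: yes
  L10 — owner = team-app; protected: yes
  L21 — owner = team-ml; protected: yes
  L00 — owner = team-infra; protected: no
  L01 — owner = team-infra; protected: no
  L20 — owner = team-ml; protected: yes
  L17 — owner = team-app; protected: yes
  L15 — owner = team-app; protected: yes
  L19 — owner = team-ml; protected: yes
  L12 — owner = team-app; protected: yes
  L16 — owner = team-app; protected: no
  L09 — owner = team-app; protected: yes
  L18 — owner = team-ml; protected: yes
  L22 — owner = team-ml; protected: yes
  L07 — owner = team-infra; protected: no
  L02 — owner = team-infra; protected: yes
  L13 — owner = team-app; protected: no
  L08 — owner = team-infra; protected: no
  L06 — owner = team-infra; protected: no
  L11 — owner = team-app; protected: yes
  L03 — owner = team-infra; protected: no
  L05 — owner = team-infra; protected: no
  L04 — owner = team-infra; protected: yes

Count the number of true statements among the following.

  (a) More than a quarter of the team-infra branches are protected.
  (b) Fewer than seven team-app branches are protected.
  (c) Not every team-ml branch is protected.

(a) team-infra: |A| = 9, |A ∩ B| = 2; needs |A ∩ B| / |A| > 1/4 — false.
(b) team-app: |A| = 9, |A ∩ B| = 7; needs |A ∩ B| < 7 — false.
(c) team-ml: |A| = 5, |A ∩ B| = 5; needs A ⊄ B (|A ∖ B| ≥ 1) — false.

0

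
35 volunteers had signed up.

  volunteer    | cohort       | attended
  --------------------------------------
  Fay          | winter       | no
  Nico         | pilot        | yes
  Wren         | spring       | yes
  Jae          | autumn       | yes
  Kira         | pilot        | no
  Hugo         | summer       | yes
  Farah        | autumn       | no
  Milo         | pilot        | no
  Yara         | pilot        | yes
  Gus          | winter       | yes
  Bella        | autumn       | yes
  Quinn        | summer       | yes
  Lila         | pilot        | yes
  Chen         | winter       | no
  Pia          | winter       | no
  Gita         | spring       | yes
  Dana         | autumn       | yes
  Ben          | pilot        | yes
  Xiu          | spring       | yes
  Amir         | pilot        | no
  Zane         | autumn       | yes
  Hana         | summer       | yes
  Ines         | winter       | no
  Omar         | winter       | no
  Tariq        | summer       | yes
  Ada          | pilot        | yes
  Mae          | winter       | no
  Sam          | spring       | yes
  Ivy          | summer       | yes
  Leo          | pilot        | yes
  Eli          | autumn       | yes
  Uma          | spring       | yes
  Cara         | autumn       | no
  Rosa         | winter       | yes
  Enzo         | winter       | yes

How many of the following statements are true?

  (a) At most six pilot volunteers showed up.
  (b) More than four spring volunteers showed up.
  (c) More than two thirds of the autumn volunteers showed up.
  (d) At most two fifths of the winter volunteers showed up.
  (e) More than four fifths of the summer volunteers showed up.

5

(a) pilot: |A| = 9, |A ∩ B| = 6; needs |A ∩ B| ≤ 6 — true.
(b) spring: |A| = 5, |A ∩ B| = 5; needs |A ∩ B| > 4 — true.
(c) autumn: |A| = 7, |A ∩ B| = 5; needs |A ∩ B| / |A| > 2/3 — true.
(d) winter: |A| = 9, |A ∩ B| = 3; needs |A ∩ B| / |A| ≤ 2/5 — true.
(e) summer: |A| = 5, |A ∩ B| = 5; needs |A ∩ B| / |A| > 4/5 — true.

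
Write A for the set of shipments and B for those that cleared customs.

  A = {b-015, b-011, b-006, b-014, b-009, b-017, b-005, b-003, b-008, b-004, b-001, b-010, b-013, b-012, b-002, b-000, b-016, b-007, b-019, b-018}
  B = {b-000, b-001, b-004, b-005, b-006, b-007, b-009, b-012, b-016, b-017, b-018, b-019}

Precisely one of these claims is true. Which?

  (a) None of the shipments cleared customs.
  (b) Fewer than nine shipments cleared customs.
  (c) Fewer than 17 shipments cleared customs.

|A| = 20, |A ∩ B| = 12, |A ∖ B| = 8.
(a) requires A ∩ B = ∅ (|A ∩ B| = 0): false.
(b) requires |A ∩ B| < 9: false.
(c) requires |A ∩ B| < 17: true.

(c)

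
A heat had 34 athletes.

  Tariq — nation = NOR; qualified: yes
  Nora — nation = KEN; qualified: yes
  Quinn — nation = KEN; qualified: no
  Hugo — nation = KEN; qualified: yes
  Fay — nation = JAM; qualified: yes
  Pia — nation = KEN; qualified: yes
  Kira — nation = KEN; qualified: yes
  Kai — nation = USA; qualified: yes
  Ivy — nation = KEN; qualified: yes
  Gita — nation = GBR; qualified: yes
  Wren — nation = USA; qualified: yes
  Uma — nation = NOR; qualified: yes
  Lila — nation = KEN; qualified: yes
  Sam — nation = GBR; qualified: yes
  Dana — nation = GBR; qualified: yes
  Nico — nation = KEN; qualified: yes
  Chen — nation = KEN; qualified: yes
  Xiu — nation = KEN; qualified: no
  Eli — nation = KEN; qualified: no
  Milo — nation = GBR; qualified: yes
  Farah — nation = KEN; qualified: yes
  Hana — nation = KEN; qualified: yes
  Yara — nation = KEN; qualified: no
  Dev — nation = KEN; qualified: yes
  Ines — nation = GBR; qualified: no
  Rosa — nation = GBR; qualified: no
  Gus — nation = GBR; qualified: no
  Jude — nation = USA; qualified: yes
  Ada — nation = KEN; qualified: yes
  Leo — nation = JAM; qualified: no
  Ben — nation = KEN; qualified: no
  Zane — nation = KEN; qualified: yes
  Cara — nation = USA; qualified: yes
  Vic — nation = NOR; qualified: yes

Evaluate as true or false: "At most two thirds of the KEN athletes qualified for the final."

False

The determiner here denotes the relation: |A ∩ B| / |A| ≤ 2/3.
|A| = 18, |A ∩ B| = 13, |A ∖ B| = 5.
|A ∩ B|/|A| = 13/18, so the statement is false.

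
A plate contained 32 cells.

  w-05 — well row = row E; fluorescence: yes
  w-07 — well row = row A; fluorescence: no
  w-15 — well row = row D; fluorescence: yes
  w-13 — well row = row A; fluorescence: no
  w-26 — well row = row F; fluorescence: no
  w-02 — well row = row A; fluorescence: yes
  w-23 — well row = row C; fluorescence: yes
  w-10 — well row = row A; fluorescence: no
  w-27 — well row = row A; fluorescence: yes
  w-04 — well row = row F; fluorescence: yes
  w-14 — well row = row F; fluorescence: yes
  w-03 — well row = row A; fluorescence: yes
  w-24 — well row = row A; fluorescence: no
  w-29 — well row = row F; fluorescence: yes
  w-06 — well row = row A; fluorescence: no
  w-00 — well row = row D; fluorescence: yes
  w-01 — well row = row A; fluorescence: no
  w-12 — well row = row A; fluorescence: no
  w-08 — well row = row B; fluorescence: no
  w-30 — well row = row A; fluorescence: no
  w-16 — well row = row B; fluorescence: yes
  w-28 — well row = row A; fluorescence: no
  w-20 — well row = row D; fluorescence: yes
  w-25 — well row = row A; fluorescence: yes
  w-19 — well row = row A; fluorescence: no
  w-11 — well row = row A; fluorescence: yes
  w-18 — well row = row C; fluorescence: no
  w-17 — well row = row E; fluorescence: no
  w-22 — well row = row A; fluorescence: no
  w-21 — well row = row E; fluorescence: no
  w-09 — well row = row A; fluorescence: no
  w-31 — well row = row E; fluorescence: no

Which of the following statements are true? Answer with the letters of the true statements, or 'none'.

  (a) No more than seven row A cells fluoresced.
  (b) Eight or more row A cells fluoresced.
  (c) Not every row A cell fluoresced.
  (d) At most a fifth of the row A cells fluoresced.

(a), (c)

|A| = 17, |A ∩ B| = 5, |A ∖ B| = 12.
(a) |A ∩ B| ≤ 7: holds.
(b) |A ∩ B| ≥ 8: fails.
(c) A ⊄ B (|A ∖ B| ≥ 1): holds.
(d) |A ∩ B| / |A| ≤ 1/5: fails.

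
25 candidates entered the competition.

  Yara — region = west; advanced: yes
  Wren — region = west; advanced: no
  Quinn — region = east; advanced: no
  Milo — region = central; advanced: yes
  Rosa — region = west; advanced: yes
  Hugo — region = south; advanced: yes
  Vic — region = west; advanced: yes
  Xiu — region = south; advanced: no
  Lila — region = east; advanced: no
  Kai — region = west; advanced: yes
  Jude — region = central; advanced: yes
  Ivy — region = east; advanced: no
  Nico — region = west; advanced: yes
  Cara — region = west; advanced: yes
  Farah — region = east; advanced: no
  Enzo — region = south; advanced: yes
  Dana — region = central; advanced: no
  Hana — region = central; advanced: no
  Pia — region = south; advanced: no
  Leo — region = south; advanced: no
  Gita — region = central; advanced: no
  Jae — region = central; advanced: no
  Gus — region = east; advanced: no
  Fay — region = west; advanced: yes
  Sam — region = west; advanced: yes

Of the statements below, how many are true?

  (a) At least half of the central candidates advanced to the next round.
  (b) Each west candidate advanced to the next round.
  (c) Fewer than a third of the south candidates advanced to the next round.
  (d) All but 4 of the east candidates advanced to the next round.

0

(a) central: |A| = 6, |A ∩ B| = 2; needs |A ∩ B| ≥ |A ∖ B| — false.
(b) west: |A| = 9, |A ∩ B| = 8; needs A ⊆ B, i.e. every element of A is in B (|A ∖ B| = 0) — false.
(c) south: |A| = 5, |A ∩ B| = 2; needs |A ∩ B| / |A| < 1/3 — false.
(d) east: |A| = 5, |A ∩ B| = 0; needs |A ∖ B| = 4 — false.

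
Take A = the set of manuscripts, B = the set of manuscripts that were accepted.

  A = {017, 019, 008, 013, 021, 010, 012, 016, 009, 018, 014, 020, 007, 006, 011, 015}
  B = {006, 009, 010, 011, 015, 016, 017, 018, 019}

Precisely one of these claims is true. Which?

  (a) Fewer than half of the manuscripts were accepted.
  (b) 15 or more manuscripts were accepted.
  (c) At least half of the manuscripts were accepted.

(c)

|A| = 16, |A ∩ B| = 9, |A ∖ B| = 7.
(a) requires |A ∩ B| < |A ∖ B|: false.
(b) requires |A ∩ B| ≥ 15: false.
(c) requires |A ∩ B| ≥ |A ∖ B|: true.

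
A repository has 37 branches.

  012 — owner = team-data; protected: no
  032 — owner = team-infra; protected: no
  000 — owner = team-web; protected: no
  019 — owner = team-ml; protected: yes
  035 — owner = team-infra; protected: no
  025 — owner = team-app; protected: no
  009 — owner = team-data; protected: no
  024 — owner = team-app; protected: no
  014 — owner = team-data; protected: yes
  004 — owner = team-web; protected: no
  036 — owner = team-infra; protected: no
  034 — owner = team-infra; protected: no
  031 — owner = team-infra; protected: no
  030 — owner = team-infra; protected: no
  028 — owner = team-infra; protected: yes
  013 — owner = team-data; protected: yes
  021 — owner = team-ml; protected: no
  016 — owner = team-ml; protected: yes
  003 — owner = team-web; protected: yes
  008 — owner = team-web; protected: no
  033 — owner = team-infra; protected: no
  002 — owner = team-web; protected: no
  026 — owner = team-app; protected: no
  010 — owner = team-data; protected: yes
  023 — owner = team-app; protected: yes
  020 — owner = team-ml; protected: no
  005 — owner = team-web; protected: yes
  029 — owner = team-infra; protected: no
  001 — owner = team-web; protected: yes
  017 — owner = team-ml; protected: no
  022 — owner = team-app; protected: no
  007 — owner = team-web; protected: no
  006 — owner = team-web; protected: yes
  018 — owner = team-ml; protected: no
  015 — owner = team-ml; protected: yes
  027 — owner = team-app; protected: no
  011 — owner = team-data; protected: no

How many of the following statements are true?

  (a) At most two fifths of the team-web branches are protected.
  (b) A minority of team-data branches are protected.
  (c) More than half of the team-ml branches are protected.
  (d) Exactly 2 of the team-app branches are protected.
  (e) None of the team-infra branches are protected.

(a) team-web: |A| = 9, |A ∩ B| = 4; needs |A ∩ B| / |A| ≤ 2/5 — false.
(b) team-data: |A| = 6, |A ∩ B| = 3; needs |A ∩ B| < |A ∖ B| — false.
(c) team-ml: |A| = 7, |A ∩ B| = 3; needs |A ∩ B| > |A ∖ B| — false.
(d) team-app: |A| = 6, |A ∩ B| = 1; needs |A ∩ B| = 2 — false.
(e) team-infra: |A| = 9, |A ∩ B| = 1; needs A ∩ B = ∅ (|A ∩ B| = 0) — false.

0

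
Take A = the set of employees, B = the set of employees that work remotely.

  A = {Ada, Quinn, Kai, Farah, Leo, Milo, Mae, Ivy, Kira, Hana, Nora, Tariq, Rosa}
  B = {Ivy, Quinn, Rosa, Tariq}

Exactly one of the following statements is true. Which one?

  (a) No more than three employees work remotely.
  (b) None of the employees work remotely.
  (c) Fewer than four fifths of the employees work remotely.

|A| = 13, |A ∩ B| = 4, |A ∖ B| = 9.
(a) requires |A ∩ B| ≤ 3: false.
(b) requires A ∩ B = ∅ (|A ∩ B| = 0): false.
(c) requires |A ∩ B| / |A| < 4/5: true.

(c)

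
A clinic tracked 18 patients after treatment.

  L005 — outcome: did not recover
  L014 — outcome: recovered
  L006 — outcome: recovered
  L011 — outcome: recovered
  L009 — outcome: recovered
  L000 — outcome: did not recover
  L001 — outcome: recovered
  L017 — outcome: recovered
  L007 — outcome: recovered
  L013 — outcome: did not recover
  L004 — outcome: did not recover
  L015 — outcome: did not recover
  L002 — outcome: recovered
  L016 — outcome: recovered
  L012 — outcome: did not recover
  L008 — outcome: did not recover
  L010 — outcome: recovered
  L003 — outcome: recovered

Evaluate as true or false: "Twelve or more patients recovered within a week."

False

Truth condition: |A ∩ B| ≥ 12.
|A| = 18, |A ∩ B| = 11, |A ∖ B| = 7.
|A ∩ B| = 11, so the statement is false.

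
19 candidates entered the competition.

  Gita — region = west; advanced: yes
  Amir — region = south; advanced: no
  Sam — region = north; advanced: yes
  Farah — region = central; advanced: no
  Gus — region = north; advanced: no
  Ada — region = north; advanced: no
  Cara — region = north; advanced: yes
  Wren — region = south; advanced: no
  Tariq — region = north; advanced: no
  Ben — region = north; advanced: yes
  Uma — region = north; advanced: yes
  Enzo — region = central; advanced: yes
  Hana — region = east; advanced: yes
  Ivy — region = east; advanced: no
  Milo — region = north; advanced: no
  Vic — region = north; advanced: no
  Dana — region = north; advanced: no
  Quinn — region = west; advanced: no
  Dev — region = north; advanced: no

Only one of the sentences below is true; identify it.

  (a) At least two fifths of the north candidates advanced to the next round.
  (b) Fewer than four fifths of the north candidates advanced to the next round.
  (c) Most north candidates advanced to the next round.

|A| = 11, |A ∩ B| = 4, |A ∖ B| = 7.
(a) requires |A ∩ B| / |A| ≥ 2/5: false.
(b) requires |A ∩ B| / |A| < 4/5: true.
(c) requires |A ∩ B| > |A ∖ B|: false.

(b)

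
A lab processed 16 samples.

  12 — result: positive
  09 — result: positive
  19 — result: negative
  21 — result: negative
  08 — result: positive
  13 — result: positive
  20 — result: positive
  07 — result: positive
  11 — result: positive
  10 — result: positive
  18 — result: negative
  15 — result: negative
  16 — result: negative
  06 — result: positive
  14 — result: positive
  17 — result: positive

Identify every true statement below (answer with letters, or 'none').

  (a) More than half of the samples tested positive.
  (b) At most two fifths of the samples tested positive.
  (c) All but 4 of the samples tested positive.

|A| = 16, |A ∩ B| = 11, |A ∖ B| = 5.
(a) |A ∩ B| > |A ∖ B|: holds.
(b) |A ∩ B| / |A| ≤ 2/5: fails.
(c) |A ∖ B| = 4: fails.

(a)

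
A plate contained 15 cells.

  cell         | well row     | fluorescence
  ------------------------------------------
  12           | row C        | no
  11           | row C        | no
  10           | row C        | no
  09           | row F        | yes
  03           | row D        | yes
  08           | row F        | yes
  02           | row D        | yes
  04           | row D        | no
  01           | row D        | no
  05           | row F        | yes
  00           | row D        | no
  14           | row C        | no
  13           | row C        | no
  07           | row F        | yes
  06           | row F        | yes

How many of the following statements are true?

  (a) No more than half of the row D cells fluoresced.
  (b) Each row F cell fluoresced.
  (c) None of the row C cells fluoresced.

3

(a) row D: |A| = 5, |A ∩ B| = 2; needs |A ∩ B| ≤ |A ∖ B| — true.
(b) row F: |A| = 5, |A ∩ B| = 5; needs A ⊆ B, i.e. every element of A is in B (|A ∖ B| = 0) — true.
(c) row C: |A| = 5, |A ∩ B| = 0; needs A ∩ B = ∅ (|A ∩ B| = 0) — true.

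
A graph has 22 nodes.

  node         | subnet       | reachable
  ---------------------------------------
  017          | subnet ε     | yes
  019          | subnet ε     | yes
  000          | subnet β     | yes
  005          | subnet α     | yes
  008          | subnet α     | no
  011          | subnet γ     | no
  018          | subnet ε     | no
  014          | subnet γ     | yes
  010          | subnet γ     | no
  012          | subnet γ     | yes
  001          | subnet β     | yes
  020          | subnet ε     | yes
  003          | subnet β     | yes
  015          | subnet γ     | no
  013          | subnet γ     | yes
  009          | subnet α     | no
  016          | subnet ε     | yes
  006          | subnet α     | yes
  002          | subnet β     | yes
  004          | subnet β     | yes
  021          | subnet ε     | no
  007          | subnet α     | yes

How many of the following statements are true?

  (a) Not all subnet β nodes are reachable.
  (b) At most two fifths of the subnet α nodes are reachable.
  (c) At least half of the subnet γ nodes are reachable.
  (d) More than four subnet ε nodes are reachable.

(a) subnet β: |A| = 5, |A ∩ B| = 5; needs A ⊄ B (|A ∖ B| ≥ 1) — false.
(b) subnet α: |A| = 5, |A ∩ B| = 3; needs |A ∩ B| / |A| ≤ 2/5 — false.
(c) subnet γ: |A| = 6, |A ∩ B| = 3; needs |A ∩ B| ≥ |A ∖ B| — true.
(d) subnet ε: |A| = 6, |A ∩ B| = 4; needs |A ∩ B| > 4 — false.

1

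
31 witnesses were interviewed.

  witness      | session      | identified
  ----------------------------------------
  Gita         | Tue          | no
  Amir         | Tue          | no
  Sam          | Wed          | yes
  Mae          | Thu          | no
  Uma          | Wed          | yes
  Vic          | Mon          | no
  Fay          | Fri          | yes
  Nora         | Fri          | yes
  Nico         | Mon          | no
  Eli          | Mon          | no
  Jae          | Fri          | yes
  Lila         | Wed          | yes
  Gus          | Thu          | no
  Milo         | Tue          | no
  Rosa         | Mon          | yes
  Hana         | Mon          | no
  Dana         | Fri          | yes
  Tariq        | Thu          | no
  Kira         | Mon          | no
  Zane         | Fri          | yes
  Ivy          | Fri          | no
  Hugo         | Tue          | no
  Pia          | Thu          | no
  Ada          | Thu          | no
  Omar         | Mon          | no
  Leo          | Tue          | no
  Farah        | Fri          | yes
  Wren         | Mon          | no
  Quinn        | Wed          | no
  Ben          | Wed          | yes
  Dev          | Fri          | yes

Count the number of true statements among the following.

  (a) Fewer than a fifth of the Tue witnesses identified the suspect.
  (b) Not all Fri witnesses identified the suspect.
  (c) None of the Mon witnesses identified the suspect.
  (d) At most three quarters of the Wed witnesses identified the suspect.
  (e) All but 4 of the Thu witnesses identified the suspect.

2

(a) Tue: |A| = 5, |A ∩ B| = 0; needs |A ∩ B| / |A| < 1/5 — true.
(b) Fri: |A| = 8, |A ∩ B| = 7; needs A ⊄ B (|A ∖ B| ≥ 1) — true.
(c) Mon: |A| = 8, |A ∩ B| = 1; needs A ∩ B = ∅ (|A ∩ B| = 0) — false.
(d) Wed: |A| = 5, |A ∩ B| = 4; needs |A ∩ B| / |A| ≤ 3/4 — false.
(e) Thu: |A| = 5, |A ∩ B| = 0; needs |A ∖ B| = 4 — false.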